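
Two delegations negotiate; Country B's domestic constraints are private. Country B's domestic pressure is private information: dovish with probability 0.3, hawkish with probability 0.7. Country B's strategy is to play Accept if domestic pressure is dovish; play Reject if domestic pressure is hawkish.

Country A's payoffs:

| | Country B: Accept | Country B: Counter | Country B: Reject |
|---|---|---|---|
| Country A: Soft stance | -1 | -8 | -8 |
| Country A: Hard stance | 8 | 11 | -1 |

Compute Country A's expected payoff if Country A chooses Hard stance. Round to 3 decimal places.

E[Hard stance] = 0.3·8 + 0.7·(-1) = 2.4 + (-0.7) = 1.7

1.700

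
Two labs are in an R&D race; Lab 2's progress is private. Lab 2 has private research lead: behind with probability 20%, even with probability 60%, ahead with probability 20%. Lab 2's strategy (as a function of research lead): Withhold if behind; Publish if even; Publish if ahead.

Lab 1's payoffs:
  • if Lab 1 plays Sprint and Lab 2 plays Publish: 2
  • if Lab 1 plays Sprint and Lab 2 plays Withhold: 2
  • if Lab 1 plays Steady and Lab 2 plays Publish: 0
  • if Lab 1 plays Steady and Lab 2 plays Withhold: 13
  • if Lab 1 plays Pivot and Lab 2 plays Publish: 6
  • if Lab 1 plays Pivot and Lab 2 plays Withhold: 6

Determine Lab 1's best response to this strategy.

Pivot

E[Sprint] = 0.2·(2) + 0.6·(2) + 0.2·(2) = 2
E[Steady] = 0.2·(13) + 0.6·(0) + 0.2·(0) = 2.6
E[Pivot] = 0.2·(6) + 0.6·(6) + 0.2·(6) = 6
Best response: Pivot (6 is the largest).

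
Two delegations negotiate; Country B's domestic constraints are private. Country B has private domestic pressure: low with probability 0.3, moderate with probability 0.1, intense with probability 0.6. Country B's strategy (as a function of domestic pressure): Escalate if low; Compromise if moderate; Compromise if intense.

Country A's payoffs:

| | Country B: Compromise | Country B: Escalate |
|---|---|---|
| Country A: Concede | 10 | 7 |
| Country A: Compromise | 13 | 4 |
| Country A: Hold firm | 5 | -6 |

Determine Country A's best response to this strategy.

Compute Country A's expected payoff for each action, taking the expectation over Country B's type.
E[Concede] = 0.3·(7) + 0.1·(10) + 0.6·(10) = 9.1
E[Compromise] = 0.3·(4) + 0.1·(13) + 0.6·(13) = 10.3
E[Hold firm] = 0.3·(-6) + 0.1·(5) + 0.6·(5) = 1.7
Best response: Compromise (10.3 is the largest).

Compromise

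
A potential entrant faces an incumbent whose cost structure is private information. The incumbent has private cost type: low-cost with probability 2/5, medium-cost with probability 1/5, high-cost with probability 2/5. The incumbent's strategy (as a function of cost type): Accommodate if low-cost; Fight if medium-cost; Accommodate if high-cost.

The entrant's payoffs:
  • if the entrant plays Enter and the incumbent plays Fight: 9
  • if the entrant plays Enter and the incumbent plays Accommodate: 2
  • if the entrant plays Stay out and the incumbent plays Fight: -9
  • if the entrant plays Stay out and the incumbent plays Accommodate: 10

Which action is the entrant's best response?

Stay out

E[Enter] = 2/5·(2) + 1/5·(9) + 2/5·(2) = 17/5
E[Stay out] = 2/5·(10) + 1/5·(-9) + 2/5·(10) = 31/5
Best response: Stay out (31/5 is the largest).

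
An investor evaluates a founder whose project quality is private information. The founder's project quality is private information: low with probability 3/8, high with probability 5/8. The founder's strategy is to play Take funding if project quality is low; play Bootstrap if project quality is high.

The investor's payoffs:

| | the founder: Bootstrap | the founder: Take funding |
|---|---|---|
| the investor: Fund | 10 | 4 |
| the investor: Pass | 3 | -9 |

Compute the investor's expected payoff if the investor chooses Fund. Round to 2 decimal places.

7.75

E[Fund] = 3/8·4 + 5/8·10 = 3/2 + 25/4 = 31/4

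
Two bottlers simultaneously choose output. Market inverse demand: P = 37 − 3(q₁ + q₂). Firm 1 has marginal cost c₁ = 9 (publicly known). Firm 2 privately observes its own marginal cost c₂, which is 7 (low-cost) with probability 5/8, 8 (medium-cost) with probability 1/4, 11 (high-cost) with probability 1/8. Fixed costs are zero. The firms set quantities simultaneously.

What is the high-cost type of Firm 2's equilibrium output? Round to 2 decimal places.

Firm 2 with cost c maximizes (37 − 3(q₁+q₂) − c)·q₂, giving q₂(c) = (37 − c − 3q₁)/6.
E[c₂] = 5/8·7 + 1/4·8 + 1/8·11 = 7.75
Firm 1's FOC against E[q₂] yields q₁ = (37 − 2·9 + E[c₂])/9 = (37 − 18 + 7.75)/9 = 2.97222.
q₂(high-cost) = (37 − 11 − 3·2.97222)/6 = 2.84722.

2.85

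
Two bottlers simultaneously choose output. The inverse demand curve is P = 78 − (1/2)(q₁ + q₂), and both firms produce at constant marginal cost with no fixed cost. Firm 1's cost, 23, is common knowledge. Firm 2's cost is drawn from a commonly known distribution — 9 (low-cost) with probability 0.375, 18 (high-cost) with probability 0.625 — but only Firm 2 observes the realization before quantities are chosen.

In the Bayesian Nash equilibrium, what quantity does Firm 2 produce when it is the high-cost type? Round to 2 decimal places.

44.46

Type-c best response for Firm 2: q₂(c) = (78 − c) − q₁/2.
Firm 1 maximizes expected profit; its first-order condition is 78 − q₁ − (1/2)E[q₂] − 23 = 0.
Substituting E[q₂] and solving: E[c₂] = 14.625, so q₁ = (78 − 2·23 + 14.625)/(3/2) = 31.0833.
q₂(high-cost) = (78 − 18 − (1/2)·31.0833) = 44.4583.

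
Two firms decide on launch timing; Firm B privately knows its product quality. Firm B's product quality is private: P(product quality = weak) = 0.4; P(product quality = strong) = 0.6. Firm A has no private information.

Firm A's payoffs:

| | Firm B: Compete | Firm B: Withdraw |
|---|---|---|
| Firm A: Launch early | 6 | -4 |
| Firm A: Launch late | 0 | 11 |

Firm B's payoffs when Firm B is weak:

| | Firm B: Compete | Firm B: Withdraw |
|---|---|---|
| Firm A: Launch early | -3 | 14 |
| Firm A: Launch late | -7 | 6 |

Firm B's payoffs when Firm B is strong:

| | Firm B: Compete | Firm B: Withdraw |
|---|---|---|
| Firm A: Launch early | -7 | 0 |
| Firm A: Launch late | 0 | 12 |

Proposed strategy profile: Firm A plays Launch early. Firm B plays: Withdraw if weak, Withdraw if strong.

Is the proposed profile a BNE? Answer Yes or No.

Firm A plays Launch early: E[Launch early] = 0.4·(-4) + 0.6·(-4) = -4; E[Launch late] = 11. Not best-responding. ✗
Firm B (product quality weak), facing Launch early: Compete gives -3, Withdraw gives 14. Proposed Withdraw is best. ✓
Firm B (product quality strong), facing Launch early: Compete gives -7, Withdraw gives 0. Proposed Withdraw is best. ✓

No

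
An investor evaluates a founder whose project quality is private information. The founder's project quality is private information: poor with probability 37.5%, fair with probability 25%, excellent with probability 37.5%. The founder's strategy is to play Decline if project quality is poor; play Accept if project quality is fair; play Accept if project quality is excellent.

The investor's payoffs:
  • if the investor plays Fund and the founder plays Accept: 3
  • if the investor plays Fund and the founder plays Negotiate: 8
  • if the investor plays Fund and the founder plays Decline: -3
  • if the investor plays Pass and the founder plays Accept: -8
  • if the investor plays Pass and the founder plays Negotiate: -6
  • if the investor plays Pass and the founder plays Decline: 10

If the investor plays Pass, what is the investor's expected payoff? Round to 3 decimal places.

E[Pass] = 0.375·10 + 0.25·(-8) + 0.375·(-8) = 3.75 + (-2) + (-3) = -1.25

-1.250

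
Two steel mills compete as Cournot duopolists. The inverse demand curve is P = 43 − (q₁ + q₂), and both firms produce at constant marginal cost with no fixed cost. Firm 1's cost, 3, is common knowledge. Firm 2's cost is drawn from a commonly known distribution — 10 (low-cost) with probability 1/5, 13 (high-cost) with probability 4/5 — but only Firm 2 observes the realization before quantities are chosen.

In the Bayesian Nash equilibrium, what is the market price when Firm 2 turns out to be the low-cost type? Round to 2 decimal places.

Each type of Firm 2 best-responds to q₁; Firm 1 best-responds to the expected q₂ over Firm 2's types.
Firm 2 with cost c maximizes (43 − (q₁+q₂) − c)·q₂, giving q₂(c) = (43 − c − q₁)/2.
E[c₂] = 1/5·10 + 4/5·13 = 12.4
Firm 1's FOC against E[q₂] yields q₁ = (43 − 2·3 + E[c₂])/3 = (43 − 6 + 12.4)/3 = 16.4667.
q₂(low-cost) = 8.26667, so P = 43 − (16.4667 + 8.26667) = 18.2667.

18.27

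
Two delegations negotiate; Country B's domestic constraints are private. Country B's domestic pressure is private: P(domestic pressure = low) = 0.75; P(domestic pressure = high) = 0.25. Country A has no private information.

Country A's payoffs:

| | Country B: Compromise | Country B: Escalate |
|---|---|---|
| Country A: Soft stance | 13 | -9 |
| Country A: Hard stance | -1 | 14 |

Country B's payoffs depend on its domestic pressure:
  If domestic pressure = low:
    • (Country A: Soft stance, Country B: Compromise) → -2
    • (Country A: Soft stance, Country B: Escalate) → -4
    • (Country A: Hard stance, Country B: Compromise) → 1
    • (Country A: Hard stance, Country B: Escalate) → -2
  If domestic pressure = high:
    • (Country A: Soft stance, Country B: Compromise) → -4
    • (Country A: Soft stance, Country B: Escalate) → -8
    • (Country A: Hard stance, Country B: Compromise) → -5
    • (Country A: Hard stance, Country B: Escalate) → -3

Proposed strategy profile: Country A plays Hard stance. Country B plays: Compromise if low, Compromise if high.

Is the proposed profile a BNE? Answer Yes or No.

No

Country A plays Hard stance: E[Hard stance] = 0.75·(-1) + 0.25·(-1) = -1; E[Soft stance] = 13. Not best-responding. ✗
Country B (domestic pressure low), facing Hard stance: Compromise gives 1, Escalate gives -2. Proposed Compromise is best. ✓
Country B (domestic pressure high), facing Hard stance: Compromise gives -5, Escalate gives -3. Proposed Compromise is not best — profitable deviation exists. ✗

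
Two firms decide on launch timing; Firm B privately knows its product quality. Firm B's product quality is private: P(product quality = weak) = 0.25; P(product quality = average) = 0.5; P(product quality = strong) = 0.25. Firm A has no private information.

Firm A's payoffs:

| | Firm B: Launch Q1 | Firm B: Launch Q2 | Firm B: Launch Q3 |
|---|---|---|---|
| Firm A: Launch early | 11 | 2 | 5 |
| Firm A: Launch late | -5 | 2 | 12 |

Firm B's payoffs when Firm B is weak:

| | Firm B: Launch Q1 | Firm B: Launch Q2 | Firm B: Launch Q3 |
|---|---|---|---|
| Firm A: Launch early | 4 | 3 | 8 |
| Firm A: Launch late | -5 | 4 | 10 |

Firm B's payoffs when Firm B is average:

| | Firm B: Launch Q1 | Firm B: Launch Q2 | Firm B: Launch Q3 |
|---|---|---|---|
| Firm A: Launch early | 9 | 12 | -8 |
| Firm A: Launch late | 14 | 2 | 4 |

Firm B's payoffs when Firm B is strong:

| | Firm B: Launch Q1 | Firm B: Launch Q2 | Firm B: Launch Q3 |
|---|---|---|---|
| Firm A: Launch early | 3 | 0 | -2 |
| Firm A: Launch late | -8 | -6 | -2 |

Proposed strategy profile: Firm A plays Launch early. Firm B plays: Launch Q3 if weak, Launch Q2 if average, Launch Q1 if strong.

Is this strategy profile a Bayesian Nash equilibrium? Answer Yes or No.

Yes

A profile is a BNE iff every type of every player is best-responding given beliefs about the other side.
Firm A plays Launch early: E[Launch early] = 0.25·(5) + 0.5·(2) + 0.25·(11) = 5; E[Launch late] = 2.75. Best-responding. ✓
Firm B (product quality weak), facing Launch early: Launch Q1 gives 4, Launch Q2 gives 3, Launch Q3 gives 8. Proposed Launch Q3 is best. ✓
Firm B (product quality average), facing Launch early: Launch Q1 gives 9, Launch Q2 gives 12, Launch Q3 gives -8. Proposed Launch Q2 is best. ✓
Firm B (product quality strong), facing Launch early: Launch Q1 gives 3, Launch Q2 gives 0, Launch Q3 gives -2. Proposed Launch Q1 is best. ✓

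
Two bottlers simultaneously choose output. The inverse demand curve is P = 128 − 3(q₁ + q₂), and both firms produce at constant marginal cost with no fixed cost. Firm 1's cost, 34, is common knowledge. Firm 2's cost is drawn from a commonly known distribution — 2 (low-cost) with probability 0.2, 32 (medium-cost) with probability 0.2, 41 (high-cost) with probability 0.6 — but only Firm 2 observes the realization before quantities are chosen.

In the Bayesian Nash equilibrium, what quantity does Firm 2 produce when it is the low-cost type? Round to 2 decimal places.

Type-c best response for Firm 2: q₂(c) = (128 − c)/6 − q₁/2.
Firm 1 maximizes expected profit; its first-order condition is 128 − 6q₁ − 3E[q₂] − 34 = 0.
Substituting E[q₂] and solving: E[c₂] = 31.4, so q₁ = (128 − 2·34 + 31.4)/9 = 10.1556.
q₂(low-cost) = (128 − 2 − 3·10.1556)/6 = 15.9222.

15.92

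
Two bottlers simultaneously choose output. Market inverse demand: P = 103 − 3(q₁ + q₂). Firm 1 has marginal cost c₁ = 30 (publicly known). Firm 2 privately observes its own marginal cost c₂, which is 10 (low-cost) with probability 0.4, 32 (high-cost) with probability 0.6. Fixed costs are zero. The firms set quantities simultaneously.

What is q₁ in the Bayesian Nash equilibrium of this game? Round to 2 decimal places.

Type-c best response for Firm 2: q₂(c) = (103 − c)/6 − q₁/2.
Firm 1 maximizes expected profit; its first-order condition is 103 − 6q₁ − 3E[q₂] − 30 = 0.
Substituting E[q₂] and solving: E[c₂] = 23.2, so q₁ = (103 − 2·30 + 23.2)/9 = 7.35556.

7.36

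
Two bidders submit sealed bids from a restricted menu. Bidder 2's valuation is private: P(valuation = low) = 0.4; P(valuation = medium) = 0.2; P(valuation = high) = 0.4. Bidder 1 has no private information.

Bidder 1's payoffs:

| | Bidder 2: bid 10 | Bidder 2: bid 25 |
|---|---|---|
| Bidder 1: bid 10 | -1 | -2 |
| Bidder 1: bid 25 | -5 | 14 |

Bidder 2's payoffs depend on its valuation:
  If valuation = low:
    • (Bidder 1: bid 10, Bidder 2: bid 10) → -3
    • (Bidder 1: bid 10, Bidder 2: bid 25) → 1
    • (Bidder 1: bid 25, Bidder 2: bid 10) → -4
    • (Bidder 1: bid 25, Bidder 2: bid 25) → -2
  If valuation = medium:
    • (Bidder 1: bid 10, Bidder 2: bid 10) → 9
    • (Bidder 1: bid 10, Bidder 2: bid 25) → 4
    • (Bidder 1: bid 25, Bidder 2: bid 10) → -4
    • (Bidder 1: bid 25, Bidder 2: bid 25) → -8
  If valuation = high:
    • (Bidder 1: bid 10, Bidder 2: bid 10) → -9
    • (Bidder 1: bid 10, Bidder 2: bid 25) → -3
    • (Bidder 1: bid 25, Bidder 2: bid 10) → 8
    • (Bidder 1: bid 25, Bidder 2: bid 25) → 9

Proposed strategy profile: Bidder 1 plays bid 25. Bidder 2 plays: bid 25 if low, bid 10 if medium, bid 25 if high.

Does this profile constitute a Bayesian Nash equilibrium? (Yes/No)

Yes

A profile is a BNE iff every type of every player is best-responding given beliefs about the other side.
Bidder 1 plays bid 25: E[bid 25] = 0.4·(14) + 0.2·(-5) + 0.4·(14) = 10.2; E[bid 10] = -1.8. Best-responding. ✓
Bidder 2 (valuation low), facing bid 25: bid 10 gives -4, bid 25 gives -2. Proposed bid 25 is best. ✓
Bidder 2 (valuation medium), facing bid 25: bid 10 gives -4, bid 25 gives -8. Proposed bid 10 is best. ✓
Bidder 2 (valuation high), facing bid 25: bid 10 gives 8, bid 25 gives 9. Proposed bid 25 is best. ✓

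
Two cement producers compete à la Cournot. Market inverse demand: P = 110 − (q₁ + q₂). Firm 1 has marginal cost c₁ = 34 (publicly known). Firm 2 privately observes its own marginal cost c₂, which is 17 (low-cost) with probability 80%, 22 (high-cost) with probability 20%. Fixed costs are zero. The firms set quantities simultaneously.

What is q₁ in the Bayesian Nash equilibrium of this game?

Type-c best response for Firm 2: q₂(c) = (110 − c)/2 − q₁/2.
Firm 1 maximizes expected profit; its first-order condition is 110 − 2q₁ − E[q₂] − 34 = 0.
Substituting E[q₂] and solving: E[c₂] = 18, so q₁ = (110 − 2·34 + 18)/3 = 20.

20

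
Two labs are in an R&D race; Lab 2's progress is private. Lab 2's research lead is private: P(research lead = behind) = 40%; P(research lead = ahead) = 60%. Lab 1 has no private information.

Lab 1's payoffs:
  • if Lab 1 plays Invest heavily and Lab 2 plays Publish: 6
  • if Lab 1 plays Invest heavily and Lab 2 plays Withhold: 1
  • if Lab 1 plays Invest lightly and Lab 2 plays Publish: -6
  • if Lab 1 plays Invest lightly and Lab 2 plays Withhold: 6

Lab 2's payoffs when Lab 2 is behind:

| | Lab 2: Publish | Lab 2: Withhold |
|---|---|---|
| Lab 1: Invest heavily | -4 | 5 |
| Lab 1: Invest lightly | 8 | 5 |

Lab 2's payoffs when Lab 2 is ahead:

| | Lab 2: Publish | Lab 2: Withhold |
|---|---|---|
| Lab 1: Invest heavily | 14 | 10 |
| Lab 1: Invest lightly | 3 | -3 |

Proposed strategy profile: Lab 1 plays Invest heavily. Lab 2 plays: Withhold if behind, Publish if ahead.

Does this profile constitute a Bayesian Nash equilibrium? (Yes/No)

Lab 1 plays Invest heavily: E[Invest heavily] = 0.4·(1) + 0.6·(6) = 4; E[Invest lightly] = -1.2. Best-responding. ✓
Lab 2 (research lead behind), facing Invest heavily: Publish gives -4, Withhold gives 5. Proposed Withhold is best. ✓
Lab 2 (research lead ahead), facing Invest heavily: Publish gives 14, Withhold gives 10. Proposed Publish is best. ✓

Yes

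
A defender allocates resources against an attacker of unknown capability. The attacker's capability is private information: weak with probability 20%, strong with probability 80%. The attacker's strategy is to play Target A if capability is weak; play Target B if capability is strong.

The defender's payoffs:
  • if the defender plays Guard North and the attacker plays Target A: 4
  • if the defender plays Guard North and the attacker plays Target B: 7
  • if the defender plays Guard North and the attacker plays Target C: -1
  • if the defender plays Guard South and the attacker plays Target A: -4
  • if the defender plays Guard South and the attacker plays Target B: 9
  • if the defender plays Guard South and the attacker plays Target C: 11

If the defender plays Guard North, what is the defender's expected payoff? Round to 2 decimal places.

6.40

Take the expectation over the attacker's capability, weighting each type's action by its prior probability.
E[Guard North] = 0.2·4 + 0.8·7 = 0.8 + 5.6 = 6.4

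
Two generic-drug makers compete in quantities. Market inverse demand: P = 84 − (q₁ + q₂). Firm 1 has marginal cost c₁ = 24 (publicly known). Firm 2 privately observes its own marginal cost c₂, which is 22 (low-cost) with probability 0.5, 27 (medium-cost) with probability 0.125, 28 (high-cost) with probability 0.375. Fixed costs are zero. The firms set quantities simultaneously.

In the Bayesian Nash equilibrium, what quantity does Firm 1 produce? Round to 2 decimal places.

Firm 2 with cost c maximizes (84 − (q₁+q₂) − c)·q₂, giving q₂(c) = (84 − c − q₁)/2.
E[c₂] = 0.5·22 + 0.125·27 + 0.375·28 = 24.875
Firm 1's FOC against E[q₂] yields q₁ = (84 − 2·24 + E[c₂])/3 = (84 − 48 + 24.875)/3 = 20.2917.

20.29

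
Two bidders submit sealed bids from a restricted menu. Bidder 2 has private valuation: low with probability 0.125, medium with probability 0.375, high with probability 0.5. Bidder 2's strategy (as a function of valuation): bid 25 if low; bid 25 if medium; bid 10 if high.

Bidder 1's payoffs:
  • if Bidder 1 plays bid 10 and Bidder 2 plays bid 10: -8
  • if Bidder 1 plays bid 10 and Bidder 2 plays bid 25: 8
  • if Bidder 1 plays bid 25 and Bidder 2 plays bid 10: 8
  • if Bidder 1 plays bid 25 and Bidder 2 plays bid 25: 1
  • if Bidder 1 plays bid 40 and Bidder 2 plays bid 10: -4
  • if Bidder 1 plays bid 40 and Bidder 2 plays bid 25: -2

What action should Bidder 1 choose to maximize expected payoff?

bid 25

Compute Bidder 1's expected payoff for each action, taking the expectation over Bidder 2's type.
E[bid 10] = 0.125·(8) + 0.375·(8) + 0.5·(-8) = 0
E[bid 25] = 0.125·(1) + 0.375·(1) + 0.5·(8) = 4.5
E[bid 40] = 0.125·(-2) + 0.375·(-2) + 0.5·(-4) = -3
Best response: bid 25 (4.5 is the largest).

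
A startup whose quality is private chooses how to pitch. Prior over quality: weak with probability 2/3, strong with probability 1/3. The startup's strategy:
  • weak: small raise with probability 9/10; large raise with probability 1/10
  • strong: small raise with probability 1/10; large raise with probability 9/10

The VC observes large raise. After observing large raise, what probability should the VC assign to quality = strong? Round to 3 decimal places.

0.818

P(large raise) = (2/3)·(1/10) + (1/3)·(9/10) = 11/30
P(strong | large raise) = ((1/3)·(9/10)) / (11/30) = (3/10) / (11/30) = 9/11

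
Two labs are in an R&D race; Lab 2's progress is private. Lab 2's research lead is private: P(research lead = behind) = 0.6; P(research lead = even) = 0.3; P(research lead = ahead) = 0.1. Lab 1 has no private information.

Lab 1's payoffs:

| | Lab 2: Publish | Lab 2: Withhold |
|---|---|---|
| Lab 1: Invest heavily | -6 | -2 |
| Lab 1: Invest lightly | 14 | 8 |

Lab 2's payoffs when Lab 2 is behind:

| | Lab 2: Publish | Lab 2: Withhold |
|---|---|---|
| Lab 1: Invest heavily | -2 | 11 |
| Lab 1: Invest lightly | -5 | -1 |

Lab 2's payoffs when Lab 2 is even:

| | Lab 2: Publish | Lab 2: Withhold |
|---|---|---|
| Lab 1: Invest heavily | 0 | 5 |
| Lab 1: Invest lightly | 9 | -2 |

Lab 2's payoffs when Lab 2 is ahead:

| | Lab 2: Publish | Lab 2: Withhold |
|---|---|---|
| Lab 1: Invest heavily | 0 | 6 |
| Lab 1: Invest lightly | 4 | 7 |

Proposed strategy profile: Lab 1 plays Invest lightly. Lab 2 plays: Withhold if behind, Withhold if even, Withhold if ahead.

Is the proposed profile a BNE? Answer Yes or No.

No

Lab 1 plays Invest lightly: E[Invest lightly] = 0.6·(8) + 0.3·(8) + 0.1·(8) = 8; E[Invest heavily] = -2. Best-responding. ✓
Lab 2 (research lead behind), facing Invest lightly: Publish gives -5, Withhold gives -1. Proposed Withhold is best. ✓
Lab 2 (research lead even), facing Invest lightly: Publish gives 9, Withhold gives -2. Proposed Withhold is not best — profitable deviation exists. ✗
Lab 2 (research lead ahead), facing Invest lightly: Publish gives 4, Withhold gives 7. Proposed Withhold is best. ✓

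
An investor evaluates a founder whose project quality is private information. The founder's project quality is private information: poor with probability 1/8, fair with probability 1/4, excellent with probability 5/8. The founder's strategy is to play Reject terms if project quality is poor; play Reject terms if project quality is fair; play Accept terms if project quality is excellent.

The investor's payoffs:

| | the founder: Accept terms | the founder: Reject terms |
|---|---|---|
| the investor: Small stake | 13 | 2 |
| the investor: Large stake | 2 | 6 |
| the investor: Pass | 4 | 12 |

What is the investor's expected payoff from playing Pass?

7

E[Pass] = 1/8·12 + 1/4·12 + 5/8·4 = 3/2 + 3 + 5/2 = 7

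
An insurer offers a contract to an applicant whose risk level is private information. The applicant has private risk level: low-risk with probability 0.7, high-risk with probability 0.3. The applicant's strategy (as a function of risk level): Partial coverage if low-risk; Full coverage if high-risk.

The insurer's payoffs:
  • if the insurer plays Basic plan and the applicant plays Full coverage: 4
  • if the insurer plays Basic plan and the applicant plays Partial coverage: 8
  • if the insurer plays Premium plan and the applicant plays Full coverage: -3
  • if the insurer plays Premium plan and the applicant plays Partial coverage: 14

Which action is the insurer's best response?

Compute the insurer's expected payoff for each action, taking the expectation over the applicant's type.
E[Basic plan] = 0.7·(8) + 0.3·(4) = 6.8
E[Premium plan] = 0.7·(14) + 0.3·(-3) = 8.9
Best response: Premium plan (8.9 is the largest).

Premium plan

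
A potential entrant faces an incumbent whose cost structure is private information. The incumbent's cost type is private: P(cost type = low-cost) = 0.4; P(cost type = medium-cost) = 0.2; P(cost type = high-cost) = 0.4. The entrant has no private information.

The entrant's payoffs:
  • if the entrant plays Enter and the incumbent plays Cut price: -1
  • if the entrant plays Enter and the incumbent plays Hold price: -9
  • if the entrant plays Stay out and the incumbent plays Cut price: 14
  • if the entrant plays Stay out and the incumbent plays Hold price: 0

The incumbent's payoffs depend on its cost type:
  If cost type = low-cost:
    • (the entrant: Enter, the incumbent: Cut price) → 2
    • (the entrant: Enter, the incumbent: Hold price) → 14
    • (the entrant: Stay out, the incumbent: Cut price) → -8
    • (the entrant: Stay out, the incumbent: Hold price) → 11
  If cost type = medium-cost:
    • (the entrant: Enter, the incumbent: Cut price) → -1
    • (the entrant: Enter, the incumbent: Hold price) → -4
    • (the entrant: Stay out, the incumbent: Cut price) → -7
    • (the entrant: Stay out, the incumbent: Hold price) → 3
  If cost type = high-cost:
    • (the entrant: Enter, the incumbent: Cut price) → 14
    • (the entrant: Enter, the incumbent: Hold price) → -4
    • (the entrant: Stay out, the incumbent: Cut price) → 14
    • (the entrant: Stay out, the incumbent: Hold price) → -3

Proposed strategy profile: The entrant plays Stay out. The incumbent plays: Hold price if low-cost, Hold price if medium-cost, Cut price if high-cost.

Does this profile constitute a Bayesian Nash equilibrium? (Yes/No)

A profile is a BNE iff every type of every player is best-responding given beliefs about the other side.
The entrant plays Stay out: E[Stay out] = 0.4·(0) + 0.2·(0) + 0.4·(14) = 5.6; E[Enter] = -5.8. Best-responding. ✓
The incumbent (cost type low-cost), facing Stay out: Cut price gives -8, Hold price gives 11. Proposed Hold price is best. ✓
The incumbent (cost type medium-cost), facing Stay out: Cut price gives -7, Hold price gives 3. Proposed Hold price is best. ✓
The incumbent (cost type high-cost), facing Stay out: Cut price gives 14, Hold price gives -3. Proposed Cut price is best. ✓

Yes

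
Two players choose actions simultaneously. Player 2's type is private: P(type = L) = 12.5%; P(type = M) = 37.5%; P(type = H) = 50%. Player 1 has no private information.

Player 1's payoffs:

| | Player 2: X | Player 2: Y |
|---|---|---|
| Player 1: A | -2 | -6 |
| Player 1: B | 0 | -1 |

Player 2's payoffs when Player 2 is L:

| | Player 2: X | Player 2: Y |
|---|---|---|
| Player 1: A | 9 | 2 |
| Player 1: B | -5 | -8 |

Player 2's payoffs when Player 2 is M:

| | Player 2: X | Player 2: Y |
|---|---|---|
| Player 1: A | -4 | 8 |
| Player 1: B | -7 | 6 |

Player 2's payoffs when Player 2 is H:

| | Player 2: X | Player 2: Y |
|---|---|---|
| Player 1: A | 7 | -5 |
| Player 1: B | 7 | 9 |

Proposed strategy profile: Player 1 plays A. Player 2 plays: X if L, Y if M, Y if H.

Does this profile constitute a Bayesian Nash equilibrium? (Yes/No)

No

Player 1 plays A: E[A] = 0.125·(-2) + 0.375·(-6) + 0.5·(-6) = -5.5; E[B] = -0.875. Not best-responding. ✗
Player 2 (type L), facing A: X gives 9, Y gives 2. Proposed X is best. ✓
Player 2 (type M), facing A: X gives -4, Y gives 8. Proposed Y is best. ✓
Player 2 (type H), facing A: X gives 7, Y gives -5. Proposed Y is not best — profitable deviation exists. ✗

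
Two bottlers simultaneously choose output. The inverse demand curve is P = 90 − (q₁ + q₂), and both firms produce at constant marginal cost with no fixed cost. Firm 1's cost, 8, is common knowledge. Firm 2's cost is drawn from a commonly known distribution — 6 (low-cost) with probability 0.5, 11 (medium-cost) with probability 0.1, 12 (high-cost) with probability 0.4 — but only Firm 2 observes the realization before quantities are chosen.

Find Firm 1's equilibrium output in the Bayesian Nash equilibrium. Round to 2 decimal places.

27.63

Firm 2 with cost c maximizes (90 − (q₁+q₂) − c)·q₂, giving q₂(c) = (90 − c − q₁)/2.
E[c₂] = 0.5·6 + 0.1·11 + 0.4·12 = 8.9
Firm 1's FOC against E[q₂] yields q₁ = (90 − 2·8 + E[c₂])/3 = (90 − 16 + 8.9)/3 = 27.6333.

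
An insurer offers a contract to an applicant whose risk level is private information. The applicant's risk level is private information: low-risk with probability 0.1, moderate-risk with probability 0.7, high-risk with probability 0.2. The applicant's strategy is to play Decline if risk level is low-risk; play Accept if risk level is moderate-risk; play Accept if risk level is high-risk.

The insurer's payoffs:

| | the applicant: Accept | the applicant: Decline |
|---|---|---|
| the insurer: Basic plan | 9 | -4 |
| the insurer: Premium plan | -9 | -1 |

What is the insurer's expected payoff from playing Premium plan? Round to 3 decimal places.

-8.200

Take the expectation over the applicant's risk level, weighting each type's action by its prior probability.
E[Premium plan] = 0.1·(-1) + 0.7·(-9) + 0.2·(-9) = (-0.1) + (-6.3) + (-1.8) = -8.2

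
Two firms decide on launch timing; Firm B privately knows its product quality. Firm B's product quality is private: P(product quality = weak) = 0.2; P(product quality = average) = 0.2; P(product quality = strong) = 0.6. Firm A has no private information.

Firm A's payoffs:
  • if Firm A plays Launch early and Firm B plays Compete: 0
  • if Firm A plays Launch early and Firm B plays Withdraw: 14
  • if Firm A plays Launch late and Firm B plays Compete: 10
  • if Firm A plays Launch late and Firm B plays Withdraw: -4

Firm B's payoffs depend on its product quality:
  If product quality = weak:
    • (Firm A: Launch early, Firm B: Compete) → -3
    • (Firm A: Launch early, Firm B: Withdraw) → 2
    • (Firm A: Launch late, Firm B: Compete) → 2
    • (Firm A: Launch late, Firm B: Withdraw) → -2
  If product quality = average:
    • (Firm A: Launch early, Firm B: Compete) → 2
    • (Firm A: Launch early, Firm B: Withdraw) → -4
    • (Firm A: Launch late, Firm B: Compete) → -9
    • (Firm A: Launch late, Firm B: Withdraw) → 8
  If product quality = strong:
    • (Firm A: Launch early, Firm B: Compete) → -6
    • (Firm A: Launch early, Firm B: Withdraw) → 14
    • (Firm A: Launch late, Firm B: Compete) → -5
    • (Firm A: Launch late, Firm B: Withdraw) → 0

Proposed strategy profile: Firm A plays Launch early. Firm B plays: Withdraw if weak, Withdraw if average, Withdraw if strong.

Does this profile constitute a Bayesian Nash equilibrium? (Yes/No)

Firm A plays Launch early: E[Launch early] = 0.2·(14) + 0.2·(14) + 0.6·(14) = 14; E[Launch late] = -4. Best-responding. ✓
Firm B (product quality weak), facing Launch early: Compete gives -3, Withdraw gives 2. Proposed Withdraw is best. ✓
Firm B (product quality average), facing Launch early: Compete gives 2, Withdraw gives -4. Proposed Withdraw is not best — profitable deviation exists. ✗
Firm B (product quality strong), facing Launch early: Compete gives -6, Withdraw gives 14. Proposed Withdraw is best. ✓

No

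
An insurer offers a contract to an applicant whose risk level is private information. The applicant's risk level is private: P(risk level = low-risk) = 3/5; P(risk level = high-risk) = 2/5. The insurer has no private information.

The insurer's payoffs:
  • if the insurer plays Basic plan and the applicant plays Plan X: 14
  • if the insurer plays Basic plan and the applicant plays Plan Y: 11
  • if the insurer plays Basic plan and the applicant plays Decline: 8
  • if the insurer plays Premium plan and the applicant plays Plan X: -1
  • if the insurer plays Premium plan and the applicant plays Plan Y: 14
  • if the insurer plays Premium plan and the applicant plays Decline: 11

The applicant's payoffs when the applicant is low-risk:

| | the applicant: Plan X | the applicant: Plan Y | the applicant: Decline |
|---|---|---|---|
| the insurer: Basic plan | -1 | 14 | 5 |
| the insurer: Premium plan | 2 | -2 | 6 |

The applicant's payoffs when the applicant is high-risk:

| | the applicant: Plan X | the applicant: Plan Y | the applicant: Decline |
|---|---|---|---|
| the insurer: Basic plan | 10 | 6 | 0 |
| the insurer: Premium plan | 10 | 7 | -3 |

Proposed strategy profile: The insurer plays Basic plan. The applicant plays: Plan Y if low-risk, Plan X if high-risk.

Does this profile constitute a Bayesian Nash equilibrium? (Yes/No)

Yes

The insurer plays Basic plan: E[Basic plan] = 3/5·(11) + 2/5·(14) = 61/5; E[Premium plan] = 8. Best-responding. ✓
The applicant (risk level low-risk), facing Basic plan: Plan X gives -1, Plan Y gives 14, Decline gives 5. Proposed Plan Y is best. ✓
The applicant (risk level high-risk), facing Basic plan: Plan X gives 10, Plan Y gives 6, Decline gives 0. Proposed Plan X is best. ✓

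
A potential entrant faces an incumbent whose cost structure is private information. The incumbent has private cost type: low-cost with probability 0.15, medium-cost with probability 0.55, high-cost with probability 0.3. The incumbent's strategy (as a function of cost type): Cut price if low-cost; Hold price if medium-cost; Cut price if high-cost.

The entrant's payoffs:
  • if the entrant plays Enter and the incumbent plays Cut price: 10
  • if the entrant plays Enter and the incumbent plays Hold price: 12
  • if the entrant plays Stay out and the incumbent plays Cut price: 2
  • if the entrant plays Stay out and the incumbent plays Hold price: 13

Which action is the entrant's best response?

E[Enter] = 0.15·(10) + 0.55·(12) + 0.3·(10) = 11.1
E[Stay out] = 0.15·(2) + 0.55·(13) + 0.3·(2) = 8.05
Best response: Enter (11.1 is the largest).

Enter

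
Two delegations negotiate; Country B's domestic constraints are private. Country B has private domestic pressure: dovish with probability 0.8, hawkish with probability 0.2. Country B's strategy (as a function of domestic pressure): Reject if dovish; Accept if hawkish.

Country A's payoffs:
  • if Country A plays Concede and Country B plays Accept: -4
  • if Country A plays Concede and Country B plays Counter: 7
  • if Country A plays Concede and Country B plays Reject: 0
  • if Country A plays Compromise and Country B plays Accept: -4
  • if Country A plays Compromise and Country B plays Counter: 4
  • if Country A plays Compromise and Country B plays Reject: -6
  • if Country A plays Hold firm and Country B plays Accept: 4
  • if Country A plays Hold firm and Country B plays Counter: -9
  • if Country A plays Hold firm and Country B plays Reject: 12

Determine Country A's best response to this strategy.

E[Concede] = 0.8·(0) + 0.2·(-4) = -0.8
E[Compromise] = 0.8·(-6) + 0.2·(-4) = -5.6
E[Hold firm] = 0.8·(12) + 0.2·(4) = 10.4
Best response: Hold firm (10.4 is the largest).

Hold firm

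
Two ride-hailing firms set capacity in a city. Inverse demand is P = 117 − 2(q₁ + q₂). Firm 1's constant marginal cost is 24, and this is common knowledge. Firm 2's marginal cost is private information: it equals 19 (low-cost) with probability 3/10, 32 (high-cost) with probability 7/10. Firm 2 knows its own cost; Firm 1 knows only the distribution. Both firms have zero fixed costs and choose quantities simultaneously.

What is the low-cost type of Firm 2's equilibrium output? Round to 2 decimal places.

16.41

Firm 2 with cost c maximizes (117 − 2(q₁+q₂) − c)·q₂, giving q₂(c) = (117 − c − 2q₁)/4.
E[c₂] = 3/10·19 + 7/10·32 = 28.1
Firm 1's FOC against E[q₂] yields q₁ = (117 − 2·24 + E[c₂])/6 = (117 − 48 + 28.1)/6 = 16.1833.
q₂(low-cost) = (117 − 19 − 2·16.1833)/4 = 16.4083.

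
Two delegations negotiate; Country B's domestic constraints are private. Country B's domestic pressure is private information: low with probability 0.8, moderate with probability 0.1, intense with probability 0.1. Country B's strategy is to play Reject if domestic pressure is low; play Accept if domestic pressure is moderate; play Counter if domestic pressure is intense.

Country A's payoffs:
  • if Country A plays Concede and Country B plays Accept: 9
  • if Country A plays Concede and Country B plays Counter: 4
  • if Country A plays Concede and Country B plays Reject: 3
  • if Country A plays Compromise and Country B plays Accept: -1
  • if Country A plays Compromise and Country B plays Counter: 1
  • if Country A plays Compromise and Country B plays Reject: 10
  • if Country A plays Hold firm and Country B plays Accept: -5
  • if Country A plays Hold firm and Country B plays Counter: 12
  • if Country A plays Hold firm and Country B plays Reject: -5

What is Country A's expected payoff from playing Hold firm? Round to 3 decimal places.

-3.300

E[Hold firm] = 0.8·(-5) + 0.1·(-5) + 0.1·12 = (-4) + (-0.5) + 1.2 = -3.3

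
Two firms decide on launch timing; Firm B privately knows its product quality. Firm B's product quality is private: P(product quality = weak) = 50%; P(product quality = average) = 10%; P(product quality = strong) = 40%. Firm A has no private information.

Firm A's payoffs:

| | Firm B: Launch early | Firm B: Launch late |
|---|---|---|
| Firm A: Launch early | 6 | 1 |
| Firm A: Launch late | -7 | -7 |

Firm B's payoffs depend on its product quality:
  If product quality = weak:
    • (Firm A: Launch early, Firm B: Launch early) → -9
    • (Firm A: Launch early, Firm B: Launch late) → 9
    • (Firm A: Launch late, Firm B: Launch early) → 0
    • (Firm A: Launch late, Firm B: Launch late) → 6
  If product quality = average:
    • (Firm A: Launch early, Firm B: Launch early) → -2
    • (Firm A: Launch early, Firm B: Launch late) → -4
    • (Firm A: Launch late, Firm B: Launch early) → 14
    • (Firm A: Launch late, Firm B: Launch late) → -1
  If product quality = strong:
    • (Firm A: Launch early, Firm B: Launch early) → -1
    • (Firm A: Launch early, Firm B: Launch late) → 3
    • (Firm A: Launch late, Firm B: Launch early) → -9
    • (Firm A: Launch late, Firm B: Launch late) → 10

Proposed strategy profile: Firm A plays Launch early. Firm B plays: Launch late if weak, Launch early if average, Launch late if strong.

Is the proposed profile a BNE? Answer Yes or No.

Yes

Firm A plays Launch early: E[Launch early] = 0.5·(1) + 0.1·(6) + 0.4·(1) = 1.5; E[Launch late] = -7. Best-responding. ✓
Firm B (product quality weak), facing Launch early: Launch early gives -9, Launch late gives 9. Proposed Launch late is best. ✓
Firm B (product quality average), facing Launch early: Launch early gives -2, Launch late gives -4. Proposed Launch early is best. ✓
Firm B (product quality strong), facing Launch early: Launch early gives -1, Launch late gives 3. Proposed Launch late is best. ✓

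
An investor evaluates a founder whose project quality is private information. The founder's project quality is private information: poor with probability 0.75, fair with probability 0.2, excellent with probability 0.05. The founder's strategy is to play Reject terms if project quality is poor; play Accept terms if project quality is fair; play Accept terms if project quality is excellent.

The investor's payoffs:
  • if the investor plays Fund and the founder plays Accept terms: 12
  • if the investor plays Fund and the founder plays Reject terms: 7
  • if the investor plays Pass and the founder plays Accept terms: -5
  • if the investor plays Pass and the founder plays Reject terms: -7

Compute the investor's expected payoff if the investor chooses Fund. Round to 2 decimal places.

8.25

Take the expectation over the founder's project quality, weighting each type's action by its prior probability.
E[Fund] = 0.75·7 + 0.2·12 + 0.05·12 = 5.25 + 2.4 + 0.6 = 8.25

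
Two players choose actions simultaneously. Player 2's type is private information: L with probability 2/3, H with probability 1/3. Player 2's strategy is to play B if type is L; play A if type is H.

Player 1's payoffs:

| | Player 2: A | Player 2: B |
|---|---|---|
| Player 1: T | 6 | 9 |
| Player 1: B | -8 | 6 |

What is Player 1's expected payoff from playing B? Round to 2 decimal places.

1.33

E[B] = 2/3·6 + 1/3·(-8) = 4 + (-8/3) = 4/3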